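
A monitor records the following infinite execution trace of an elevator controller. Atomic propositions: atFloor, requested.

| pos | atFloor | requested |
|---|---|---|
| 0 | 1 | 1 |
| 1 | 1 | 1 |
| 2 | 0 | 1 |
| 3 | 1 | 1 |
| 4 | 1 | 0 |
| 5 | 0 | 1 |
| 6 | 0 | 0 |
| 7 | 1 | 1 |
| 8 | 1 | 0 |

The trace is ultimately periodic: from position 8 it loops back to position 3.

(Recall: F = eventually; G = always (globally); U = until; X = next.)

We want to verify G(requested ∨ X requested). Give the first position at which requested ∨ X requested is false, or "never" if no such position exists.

never

requested ∨ X requested holds at every position 0..8, and those are all the positions the trace ever visits, so the invariant G(requested ∨ X requested) is never violated.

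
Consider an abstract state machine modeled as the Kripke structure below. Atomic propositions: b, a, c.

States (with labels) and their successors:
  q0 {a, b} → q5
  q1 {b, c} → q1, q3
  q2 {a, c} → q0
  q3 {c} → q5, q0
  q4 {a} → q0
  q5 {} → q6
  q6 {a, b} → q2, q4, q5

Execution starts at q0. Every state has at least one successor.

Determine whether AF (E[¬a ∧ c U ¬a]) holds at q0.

States satisfying E[¬a ∧ c U ¬a]: {q1, q3, q5}.
States satisfying AF (E[¬a ∧ c U ¬a]): {q0, q1, q2, q3, q4, q5, q6}.
q0 ∈ Sat(AF (E[¬a ∧ c U ¬a])).

Satisfied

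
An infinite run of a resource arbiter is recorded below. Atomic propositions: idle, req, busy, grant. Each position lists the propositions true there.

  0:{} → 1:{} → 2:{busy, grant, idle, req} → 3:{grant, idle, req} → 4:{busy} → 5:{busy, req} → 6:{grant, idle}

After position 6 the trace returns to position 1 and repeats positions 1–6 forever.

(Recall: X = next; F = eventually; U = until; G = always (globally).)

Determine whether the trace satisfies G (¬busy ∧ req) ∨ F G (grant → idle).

¬busy ∧ req must hold at every position from 0 onward. It fails at position 0, so G (¬busy ∧ req) is false.
G (grant → idle) holds at position 0, which is reachable from 0, so F G (grant → idle) holds.
At position 0: G (¬busy ∧ req) is false; F G (grant → idle) is true; so G (¬busy ∧ req) ∨ F G (grant → idle) is true.

Holds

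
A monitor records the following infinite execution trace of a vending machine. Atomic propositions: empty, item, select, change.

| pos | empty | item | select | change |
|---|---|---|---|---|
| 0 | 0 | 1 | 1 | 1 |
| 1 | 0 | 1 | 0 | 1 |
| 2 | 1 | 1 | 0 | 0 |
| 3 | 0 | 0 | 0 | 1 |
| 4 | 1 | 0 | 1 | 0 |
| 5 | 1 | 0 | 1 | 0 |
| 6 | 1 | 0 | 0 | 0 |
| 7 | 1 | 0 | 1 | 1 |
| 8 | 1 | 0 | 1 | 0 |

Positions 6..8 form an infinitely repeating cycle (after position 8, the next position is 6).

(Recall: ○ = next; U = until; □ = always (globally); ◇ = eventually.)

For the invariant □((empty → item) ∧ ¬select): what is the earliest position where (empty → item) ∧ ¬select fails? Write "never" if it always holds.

At position 0 the labels are {change, item, select}, so (empty → item) ∧ ¬select is false there. This is the first violation.

0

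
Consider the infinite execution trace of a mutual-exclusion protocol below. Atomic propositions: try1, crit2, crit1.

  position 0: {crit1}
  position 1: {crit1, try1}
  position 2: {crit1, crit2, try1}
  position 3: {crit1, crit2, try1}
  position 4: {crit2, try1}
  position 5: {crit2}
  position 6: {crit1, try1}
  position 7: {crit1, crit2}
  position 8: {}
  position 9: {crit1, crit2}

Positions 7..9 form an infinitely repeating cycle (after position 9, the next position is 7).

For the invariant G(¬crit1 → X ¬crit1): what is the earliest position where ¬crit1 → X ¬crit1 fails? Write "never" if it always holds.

5

Check ¬crit1 → X ¬crit1 at each position in order: 0 ✓, 1 ✓, 2 ✓, 3 ✓, 4 ✓.
At position 5 the labels are {crit2} and the next position 6 has {crit1, try1}, so ¬crit1 → X ¬crit1 is false there. This is the first violation.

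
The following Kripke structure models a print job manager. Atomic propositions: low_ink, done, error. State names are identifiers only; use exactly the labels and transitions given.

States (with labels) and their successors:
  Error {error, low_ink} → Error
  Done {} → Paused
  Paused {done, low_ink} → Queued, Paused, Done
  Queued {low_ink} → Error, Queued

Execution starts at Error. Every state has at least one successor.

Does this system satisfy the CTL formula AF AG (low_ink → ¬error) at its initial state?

No

States satisfying AG (low_ink → ¬error): ∅.
States satisfying AF AG (low_ink → ¬error): ∅.
There is a path from Error along which AG (low_ink → ¬error) never holds.
Error ∉ Sat(AF AG (low_ink → ¬error)).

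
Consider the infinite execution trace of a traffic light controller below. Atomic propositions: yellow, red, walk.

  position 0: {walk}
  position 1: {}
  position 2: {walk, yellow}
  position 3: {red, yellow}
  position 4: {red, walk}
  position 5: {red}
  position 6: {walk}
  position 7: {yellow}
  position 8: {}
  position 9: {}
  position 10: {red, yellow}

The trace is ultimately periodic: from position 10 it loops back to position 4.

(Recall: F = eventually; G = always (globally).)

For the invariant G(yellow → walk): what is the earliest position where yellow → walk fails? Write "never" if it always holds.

Check yellow → walk at each position in order: 0 ✓, 1 ✓, 2 ✓.
At position 3 the labels are {red, yellow}, so yellow → walk is false there. This is the first violation.

3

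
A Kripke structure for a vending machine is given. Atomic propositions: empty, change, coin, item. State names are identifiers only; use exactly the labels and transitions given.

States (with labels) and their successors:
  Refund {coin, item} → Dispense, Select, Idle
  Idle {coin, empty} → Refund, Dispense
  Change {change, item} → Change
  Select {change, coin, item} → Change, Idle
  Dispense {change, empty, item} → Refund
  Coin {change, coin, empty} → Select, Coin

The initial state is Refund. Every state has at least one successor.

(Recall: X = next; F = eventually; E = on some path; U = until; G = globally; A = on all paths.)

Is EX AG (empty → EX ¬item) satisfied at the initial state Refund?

Does not hold

States satisfying AG (empty → EX ¬item): {Change}.
States satisfying EX AG (empty → EX ¬item): {Change, Select}.
No suitable path/successor from Refund witnesses the formula.
Refund ∉ Sat(EX AG (empty → EX ¬item)).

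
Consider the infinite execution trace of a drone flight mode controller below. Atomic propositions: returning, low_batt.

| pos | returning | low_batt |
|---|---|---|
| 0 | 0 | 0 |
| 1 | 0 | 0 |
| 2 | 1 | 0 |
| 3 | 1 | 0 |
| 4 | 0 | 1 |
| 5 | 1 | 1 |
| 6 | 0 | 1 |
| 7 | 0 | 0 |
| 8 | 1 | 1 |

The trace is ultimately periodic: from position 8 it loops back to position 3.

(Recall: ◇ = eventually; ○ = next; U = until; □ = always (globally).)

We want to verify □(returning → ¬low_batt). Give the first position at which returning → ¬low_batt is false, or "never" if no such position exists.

5

Check returning → ¬low_batt at each position in order: 0 ✓, 1 ✓, 2 ✓, 3 ✓, 4 ✓.
At position 5 the labels are {low_batt, returning}, so returning → ¬low_batt is false there. This is the first violation.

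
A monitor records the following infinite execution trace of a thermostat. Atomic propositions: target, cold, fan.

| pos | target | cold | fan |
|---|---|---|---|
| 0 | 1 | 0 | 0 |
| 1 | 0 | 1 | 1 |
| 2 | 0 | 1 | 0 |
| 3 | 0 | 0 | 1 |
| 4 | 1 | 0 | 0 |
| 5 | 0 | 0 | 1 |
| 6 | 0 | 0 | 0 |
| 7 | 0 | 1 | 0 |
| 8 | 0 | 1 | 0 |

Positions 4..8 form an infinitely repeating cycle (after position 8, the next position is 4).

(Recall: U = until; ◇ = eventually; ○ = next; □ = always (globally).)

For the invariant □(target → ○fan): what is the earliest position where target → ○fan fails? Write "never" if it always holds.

never

target → ○fan holds at every position 0..8, and those are all the positions the trace ever visits, so the invariant □(target → ○fan) is never violated.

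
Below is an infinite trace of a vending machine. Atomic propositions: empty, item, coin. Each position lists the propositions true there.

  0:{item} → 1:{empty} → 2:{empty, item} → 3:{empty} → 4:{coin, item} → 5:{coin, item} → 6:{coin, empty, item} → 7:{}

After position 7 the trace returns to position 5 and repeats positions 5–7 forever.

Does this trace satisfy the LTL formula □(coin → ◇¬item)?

Holds

coin → ◇¬item holds at every position 0..7, and those are all positions ever visited, so □(coin → ◇¬item) holds.
Positions where coin holds: 4, 5, 6.
Check ◇¬item at each: 4→ok, 5→ok, 6→ok.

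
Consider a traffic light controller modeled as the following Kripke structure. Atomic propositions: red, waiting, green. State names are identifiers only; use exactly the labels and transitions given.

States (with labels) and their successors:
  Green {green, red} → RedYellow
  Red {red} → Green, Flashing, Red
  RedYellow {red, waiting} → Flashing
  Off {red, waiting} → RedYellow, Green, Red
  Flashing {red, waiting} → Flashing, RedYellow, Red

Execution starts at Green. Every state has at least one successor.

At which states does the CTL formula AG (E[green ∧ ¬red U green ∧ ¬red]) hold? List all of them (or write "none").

States satisfying E[green ∧ ¬red U green ∧ ¬red]: ∅.
States satisfying AG (E[green ∧ ¬red U green ∧ ¬red]): ∅.

none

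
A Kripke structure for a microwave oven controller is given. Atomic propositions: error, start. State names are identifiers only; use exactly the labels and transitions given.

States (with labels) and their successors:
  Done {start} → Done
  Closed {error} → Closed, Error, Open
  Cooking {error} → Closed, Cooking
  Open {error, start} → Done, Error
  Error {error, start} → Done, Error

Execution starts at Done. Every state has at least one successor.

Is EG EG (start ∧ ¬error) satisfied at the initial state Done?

States satisfying EG (start ∧ ¬error): {Done}.
States satisfying EG EG (start ∧ ¬error): {Done}.
Done ∈ Sat(EG EG (start ∧ ¬error)).

Satisfied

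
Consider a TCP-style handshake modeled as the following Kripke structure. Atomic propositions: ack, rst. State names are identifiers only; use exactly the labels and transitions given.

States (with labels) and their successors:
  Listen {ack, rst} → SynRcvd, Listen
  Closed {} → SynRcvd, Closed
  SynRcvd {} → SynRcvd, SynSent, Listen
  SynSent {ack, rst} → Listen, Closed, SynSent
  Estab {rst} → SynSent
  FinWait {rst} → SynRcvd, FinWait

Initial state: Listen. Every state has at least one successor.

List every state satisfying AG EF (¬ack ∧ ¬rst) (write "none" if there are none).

States satisfying EF (¬ack ∧ ¬rst): {Listen, Closed, SynRcvd, SynSent, Estab, FinWait}.
States satisfying AG EF (¬ack ∧ ¬rst): {Listen, Closed, SynRcvd, SynSent, Estab, FinWait}.

{Listen, Closed, SynRcvd, SynSent, Estab, FinWait}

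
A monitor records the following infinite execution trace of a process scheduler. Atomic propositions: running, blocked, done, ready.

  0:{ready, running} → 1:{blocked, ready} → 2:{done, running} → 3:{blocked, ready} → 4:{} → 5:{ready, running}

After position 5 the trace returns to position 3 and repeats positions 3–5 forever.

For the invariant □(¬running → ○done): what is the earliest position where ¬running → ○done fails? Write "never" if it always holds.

Check ¬running → ○done at each position in order: 0 ✓, 1 ✓, 2 ✓.
At position 3 the labels are {blocked, ready} and the next position 4 has {}, so ¬running → ○done is false there. This is the first violation.

3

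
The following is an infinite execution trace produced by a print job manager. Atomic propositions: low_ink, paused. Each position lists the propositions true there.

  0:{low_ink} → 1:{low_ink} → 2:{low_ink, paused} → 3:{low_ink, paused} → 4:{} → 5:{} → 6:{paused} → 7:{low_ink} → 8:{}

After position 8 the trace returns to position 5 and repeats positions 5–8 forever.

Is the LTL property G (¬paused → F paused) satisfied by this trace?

¬paused → F paused holds at every position 0..8, and those are all positions ever visited, so G (¬paused → F paused) holds.
Positions where ¬paused holds: 0, 1, 4, 5, 7, 8.
Check F paused at each: 0→ok, 1→ok, 4→ok, 5→ok, 7→ok, 8→ok.

Yes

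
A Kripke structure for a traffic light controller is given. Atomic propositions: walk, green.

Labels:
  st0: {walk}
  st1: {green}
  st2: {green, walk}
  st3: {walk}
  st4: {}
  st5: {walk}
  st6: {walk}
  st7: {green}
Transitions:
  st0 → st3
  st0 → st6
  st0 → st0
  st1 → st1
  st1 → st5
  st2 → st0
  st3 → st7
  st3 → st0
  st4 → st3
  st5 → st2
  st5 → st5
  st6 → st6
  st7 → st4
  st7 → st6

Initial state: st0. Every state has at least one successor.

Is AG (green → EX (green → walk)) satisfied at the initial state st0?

States satisfying green → EX (green → walk): {st0, st1, st2, st3, st4, st5, st6, st7}.
States satisfying AG (green → EX (green → walk)): {st0, st1, st2, st3, st4, st5, st6, st7}.
Every state reachable from st0 satisfies green → EX (green → walk).
st0 ∈ Sat(AG (green → EX (green → walk))).

Satisfied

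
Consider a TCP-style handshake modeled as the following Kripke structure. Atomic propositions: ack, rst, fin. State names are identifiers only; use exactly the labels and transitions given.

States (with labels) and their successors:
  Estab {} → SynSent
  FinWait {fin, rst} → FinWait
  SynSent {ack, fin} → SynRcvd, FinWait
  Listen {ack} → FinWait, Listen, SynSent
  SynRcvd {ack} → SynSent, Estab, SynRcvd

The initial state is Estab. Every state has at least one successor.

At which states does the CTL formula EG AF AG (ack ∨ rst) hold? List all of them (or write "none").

States satisfying AF AG (ack ∨ rst): {FinWait}.
States satisfying EG AF AG (ack ∨ rst): {FinWait}.

{FinWait}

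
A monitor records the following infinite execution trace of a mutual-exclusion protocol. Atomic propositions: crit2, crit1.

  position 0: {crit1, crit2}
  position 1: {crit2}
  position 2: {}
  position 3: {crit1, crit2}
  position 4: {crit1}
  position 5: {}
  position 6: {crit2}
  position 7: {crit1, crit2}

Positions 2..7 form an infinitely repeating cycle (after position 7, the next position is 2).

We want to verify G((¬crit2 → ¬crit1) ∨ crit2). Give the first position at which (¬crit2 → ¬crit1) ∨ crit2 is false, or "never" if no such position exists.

4

Check (¬crit2 → ¬crit1) ∨ crit2 at each position in order: 0 ✓, 1 ✓, 2 ✓, 3 ✓.
At position 4 the labels are {crit1}, so (¬crit2 → ¬crit1) ∨ crit2 is false there. This is the first violation.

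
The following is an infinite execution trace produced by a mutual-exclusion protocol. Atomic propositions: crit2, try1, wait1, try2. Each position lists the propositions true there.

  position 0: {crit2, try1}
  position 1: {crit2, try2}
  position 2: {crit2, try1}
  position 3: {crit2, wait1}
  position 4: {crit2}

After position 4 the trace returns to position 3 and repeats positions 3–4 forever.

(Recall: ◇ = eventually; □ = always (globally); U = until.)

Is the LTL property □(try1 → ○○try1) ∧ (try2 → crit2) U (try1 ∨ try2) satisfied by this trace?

try1 → ○○try1 must hold at every position from 0 onward. It fails at position 2, so □(try1 → ○○try1) is false.
Positions where try1 holds: 0, 2.
Check ○○try1 at each: 0→ok, 2→fails.
Walking from position 0: try1 ∨ try2 first holds at position 0, and try2 → crit2 holds at every earlier position along the way, so (try2 → crit2) U (try1 ∨ try2) holds.
At position 0: □(try1 → ○○try1) is false; (try2 → crit2) U (try1 ∨ try2) is true; so □(try1 → ○○try1) ∧ (try2 → crit2) U (try1 ∨ try2) is false.

No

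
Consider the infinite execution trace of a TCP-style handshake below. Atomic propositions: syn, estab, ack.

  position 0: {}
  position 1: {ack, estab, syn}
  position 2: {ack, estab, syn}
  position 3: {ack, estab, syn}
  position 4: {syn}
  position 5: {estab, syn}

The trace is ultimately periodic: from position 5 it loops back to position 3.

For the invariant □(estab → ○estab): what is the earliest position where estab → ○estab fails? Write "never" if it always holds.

Check estab → ○estab at each position in order: 0 ✓, 1 ✓, 2 ✓.
At position 3 the labels are {ack, estab, syn} and the next position 4 has {syn}, so estab → ○estab is false there. This is the first violation.

3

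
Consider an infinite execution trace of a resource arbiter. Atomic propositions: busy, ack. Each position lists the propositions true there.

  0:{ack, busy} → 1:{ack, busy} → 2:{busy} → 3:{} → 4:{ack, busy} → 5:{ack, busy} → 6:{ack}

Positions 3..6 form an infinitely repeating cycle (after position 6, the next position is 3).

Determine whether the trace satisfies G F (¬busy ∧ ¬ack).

F (¬busy ∧ ¬ack) holds at every position 0..6, and those are all positions ever visited, so G F (¬busy ∧ ¬ack) holds.

Holds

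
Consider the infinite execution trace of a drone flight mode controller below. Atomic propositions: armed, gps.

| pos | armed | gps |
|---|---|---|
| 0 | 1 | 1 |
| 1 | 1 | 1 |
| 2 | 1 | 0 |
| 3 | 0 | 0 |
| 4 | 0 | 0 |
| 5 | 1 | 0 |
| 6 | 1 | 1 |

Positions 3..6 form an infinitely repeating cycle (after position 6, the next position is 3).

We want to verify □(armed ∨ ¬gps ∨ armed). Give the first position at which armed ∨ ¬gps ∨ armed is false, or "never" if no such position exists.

armed ∨ ¬gps ∨ armed holds at every position 0..6, and those are all the positions the trace ever visits, so the invariant □(armed ∨ ¬gps ∨ armed) is never violated.

never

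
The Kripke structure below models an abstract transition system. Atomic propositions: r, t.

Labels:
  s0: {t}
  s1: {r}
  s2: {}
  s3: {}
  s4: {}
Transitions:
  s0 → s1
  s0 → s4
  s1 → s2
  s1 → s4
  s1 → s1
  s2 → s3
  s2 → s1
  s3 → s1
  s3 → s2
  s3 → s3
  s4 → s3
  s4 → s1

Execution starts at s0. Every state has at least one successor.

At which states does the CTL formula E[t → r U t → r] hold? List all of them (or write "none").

States satisfying t → r: {s1, s2, s3, s4}.
States satisfying E[t → r U t → r]: {s1, s2, s3, s4}.

{s1, s2, s3, s4}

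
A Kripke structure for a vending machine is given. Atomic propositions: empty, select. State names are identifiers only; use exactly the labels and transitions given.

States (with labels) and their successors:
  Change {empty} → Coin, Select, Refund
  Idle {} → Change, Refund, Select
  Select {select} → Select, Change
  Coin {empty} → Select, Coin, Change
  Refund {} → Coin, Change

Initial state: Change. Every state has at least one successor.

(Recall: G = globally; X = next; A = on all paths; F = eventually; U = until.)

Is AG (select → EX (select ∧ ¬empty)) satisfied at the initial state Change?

States satisfying select → EX (select ∧ ¬empty): {Change, Idle, Select, Coin, Refund}.
States satisfying AG (select → EX (select ∧ ¬empty)): {Change, Idle, Select, Coin, Refund}.
Every state reachable from Change satisfies select → EX (select ∧ ¬empty).
Change ∈ Sat(AG (select → EX (select ∧ ¬empty))).

Holds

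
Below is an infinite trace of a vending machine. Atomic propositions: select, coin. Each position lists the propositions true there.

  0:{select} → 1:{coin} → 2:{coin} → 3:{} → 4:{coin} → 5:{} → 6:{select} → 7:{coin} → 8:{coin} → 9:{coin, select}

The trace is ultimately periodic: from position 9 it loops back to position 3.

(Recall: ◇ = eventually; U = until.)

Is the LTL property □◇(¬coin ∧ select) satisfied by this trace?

Yes

◇(¬coin ∧ select) holds at every position 0..9, and those are all positions ever visited, so □◇(¬coin ∧ select) holds.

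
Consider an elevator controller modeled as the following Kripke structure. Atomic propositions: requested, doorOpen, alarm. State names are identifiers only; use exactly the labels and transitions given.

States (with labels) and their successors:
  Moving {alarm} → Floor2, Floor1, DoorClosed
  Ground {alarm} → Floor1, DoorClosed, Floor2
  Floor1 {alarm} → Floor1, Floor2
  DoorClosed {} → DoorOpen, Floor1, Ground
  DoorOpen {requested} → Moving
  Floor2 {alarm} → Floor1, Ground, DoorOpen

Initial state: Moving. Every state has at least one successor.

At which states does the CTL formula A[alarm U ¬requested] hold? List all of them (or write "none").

States satisfying alarm: {Moving, Ground, Floor1, Floor2}.
States satisfying ¬requested: {Moving, Ground, Floor1, DoorClosed, Floor2}.
States satisfying A[alarm U ¬requested]: {Moving, Ground, Floor1, DoorClosed, Floor2}.

{Moving, Ground, Floor1, DoorClosed, Floor2}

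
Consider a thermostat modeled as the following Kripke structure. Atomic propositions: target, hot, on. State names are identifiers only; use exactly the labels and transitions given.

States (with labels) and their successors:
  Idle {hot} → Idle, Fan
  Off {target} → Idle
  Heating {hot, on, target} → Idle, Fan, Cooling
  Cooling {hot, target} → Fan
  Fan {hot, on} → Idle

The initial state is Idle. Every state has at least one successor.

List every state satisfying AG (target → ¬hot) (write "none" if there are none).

{Idle, Off, Fan}

States satisfying target → ¬hot: {Idle, Off, Fan}.
States satisfying AG (target → ¬hot): {Idle, Off, Fan}.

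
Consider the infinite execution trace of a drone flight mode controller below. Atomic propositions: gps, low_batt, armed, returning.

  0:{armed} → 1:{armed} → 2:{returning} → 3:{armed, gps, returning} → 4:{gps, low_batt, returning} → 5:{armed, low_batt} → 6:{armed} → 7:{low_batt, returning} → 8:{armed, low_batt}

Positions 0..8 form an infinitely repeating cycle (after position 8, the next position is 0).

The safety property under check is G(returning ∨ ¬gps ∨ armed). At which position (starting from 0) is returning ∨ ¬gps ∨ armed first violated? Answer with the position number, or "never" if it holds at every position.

never

returning ∨ ¬gps ∨ armed holds at every position 0..8, and those are all the positions the trace ever visits, so the invariant G(returning ∨ ¬gps ∨ armed) is never violated.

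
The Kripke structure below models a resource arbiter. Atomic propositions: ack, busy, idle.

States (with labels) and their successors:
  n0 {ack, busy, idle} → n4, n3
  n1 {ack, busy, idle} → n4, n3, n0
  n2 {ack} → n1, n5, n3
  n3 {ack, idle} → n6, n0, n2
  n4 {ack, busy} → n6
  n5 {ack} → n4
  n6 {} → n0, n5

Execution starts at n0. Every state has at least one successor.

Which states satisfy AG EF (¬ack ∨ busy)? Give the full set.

{n0, n1, n2, n3, n4, n5, n6}

States satisfying EF (¬ack ∨ busy): {n0, n1, n2, n3, n4, n5, n6}.
States satisfying AG EF (¬ack ∨ busy): {n0, n1, n2, n3, n4, n5, n6}.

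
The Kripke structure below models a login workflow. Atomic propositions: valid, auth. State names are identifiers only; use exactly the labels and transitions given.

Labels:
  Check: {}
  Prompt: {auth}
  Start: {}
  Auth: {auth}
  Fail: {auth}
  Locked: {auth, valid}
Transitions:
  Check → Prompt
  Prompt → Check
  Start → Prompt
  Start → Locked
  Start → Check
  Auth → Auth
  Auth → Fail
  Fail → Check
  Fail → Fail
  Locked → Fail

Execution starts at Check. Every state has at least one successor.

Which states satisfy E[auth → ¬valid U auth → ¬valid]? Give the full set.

States satisfying auth → ¬valid: {Check, Prompt, Start, Auth, Fail}.
States satisfying E[auth → ¬valid U auth → ¬valid]: {Check, Prompt, Start, Auth, Fail}.

{Check, Prompt, Start, Auth, Fail}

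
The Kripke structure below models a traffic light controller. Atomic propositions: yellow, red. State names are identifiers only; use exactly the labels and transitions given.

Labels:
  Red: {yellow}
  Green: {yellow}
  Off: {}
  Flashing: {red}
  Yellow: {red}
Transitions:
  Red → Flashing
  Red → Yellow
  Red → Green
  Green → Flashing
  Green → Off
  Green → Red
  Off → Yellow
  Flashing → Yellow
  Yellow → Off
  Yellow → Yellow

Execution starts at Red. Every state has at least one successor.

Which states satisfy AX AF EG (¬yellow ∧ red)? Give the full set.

States satisfying AF EG (¬yellow ∧ red): {Off, Flashing, Yellow}.
States satisfying AX AF EG (¬yellow ∧ red): {Off, Flashing, Yellow}.

{Off, Flashing, Yellow}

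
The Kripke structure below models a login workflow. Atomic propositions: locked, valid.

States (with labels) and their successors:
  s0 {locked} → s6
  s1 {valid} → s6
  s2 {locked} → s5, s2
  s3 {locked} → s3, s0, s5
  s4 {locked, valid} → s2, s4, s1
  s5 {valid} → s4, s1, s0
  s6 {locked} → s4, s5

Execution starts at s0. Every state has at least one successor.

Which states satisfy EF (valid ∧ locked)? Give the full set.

States satisfying valid ∧ locked: {s4}.
States satisfying EF (valid ∧ locked): {s0, s1, s2, s3, s4, s5, s6}.

{s0, s1, s2, s3, s4, s5, s6}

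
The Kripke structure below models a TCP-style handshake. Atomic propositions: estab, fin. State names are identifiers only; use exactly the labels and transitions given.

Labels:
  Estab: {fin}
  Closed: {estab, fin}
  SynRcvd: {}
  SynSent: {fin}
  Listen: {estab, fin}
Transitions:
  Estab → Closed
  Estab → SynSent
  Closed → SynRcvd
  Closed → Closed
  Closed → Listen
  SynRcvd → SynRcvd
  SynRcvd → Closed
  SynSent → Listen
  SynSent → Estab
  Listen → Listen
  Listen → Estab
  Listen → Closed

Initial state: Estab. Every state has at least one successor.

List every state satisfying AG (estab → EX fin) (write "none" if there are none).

{Estab, Closed, SynRcvd, SynSent, Listen}

States satisfying estab → EX fin: {Estab, Closed, SynRcvd, SynSent, Listen}.
States satisfying AG (estab → EX fin): {Estab, Closed, SynRcvd, SynSent, Listen}.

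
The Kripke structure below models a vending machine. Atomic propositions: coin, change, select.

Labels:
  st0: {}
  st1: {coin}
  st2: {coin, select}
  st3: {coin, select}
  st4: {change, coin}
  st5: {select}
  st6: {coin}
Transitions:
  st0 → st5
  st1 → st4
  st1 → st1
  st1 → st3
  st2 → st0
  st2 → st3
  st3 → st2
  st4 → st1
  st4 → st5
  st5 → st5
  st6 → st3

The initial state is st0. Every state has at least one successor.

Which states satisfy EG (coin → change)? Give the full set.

States satisfying coin → change: {st0, st4, st5}.
States satisfying EG (coin → change): {st0, st4, st5}.

{st0, st4, st5}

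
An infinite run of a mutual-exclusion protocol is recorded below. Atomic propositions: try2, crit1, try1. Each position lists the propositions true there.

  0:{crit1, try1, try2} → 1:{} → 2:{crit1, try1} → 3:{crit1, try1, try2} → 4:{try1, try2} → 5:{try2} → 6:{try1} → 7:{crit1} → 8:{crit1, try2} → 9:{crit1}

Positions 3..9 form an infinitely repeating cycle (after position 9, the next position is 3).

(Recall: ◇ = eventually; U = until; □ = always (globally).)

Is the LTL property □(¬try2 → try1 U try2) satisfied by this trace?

¬try2 → try1 U try2 must hold at every position from 0 onward. It fails at position 1, so □(¬try2 → try1 U try2) is false.
Positions where ¬try2 holds: 1, 2, 6, 7, 9.
Check try1 U try2 at each: 1→fails, 2→ok, 6→fails, 7→fails, 9→fails.

Does not hold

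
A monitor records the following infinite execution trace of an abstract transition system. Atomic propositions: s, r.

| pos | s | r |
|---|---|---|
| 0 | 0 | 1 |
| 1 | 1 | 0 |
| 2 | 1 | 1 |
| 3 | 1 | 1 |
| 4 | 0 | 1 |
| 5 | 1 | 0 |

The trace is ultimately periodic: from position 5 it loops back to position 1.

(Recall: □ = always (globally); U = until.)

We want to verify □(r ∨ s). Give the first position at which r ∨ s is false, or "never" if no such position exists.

r ∨ s holds at every position 0..5, and those are all the positions the trace ever visits, so the invariant □(r ∨ s) is never violated.

never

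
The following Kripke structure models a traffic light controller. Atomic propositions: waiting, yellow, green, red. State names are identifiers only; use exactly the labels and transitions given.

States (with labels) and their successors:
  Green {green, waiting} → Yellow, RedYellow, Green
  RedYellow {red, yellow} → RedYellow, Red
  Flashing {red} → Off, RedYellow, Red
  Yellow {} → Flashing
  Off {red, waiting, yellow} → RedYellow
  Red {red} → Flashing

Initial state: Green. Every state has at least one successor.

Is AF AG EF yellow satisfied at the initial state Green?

Satisfied

States satisfying AG EF yellow: {Green, RedYellow, Flashing, Yellow, Off, Red}.
States satisfying AF AG EF yellow: {Green, RedYellow, Flashing, Yellow, Off, Red}.
Green ∈ Sat(AF AG EF yellow).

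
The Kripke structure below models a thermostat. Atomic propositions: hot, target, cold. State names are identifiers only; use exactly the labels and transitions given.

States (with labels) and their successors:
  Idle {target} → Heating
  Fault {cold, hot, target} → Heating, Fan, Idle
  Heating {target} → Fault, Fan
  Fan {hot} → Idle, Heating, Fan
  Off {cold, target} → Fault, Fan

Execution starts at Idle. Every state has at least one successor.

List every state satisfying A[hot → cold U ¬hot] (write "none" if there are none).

States satisfying hot → cold: {Idle, Fault, Heating, Off}.
States satisfying ¬hot: {Idle, Heating, Off}.
States satisfying A[hot → cold U ¬hot]: {Idle, Heating, Off}.

{Idle, Heating, Off}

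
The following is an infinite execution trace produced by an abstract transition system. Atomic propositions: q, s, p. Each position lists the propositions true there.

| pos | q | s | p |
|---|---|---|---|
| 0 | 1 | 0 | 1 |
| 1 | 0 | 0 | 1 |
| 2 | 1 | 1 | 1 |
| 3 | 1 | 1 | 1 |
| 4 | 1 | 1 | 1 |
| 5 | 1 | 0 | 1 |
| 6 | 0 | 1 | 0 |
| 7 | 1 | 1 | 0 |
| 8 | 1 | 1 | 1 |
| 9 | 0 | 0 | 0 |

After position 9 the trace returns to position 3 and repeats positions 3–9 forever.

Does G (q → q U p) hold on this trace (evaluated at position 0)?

q → q U p holds at every position 0..9, and those are all positions ever visited, so G (q → q U p) holds.
Positions where q holds: 0, 2, 3, 4, 5, 7, 8.
Check q U p at each: 0→ok, 2→ok, 3→ok, 4→ok, 5→ok, 7→ok, 8→ok.

Satisfied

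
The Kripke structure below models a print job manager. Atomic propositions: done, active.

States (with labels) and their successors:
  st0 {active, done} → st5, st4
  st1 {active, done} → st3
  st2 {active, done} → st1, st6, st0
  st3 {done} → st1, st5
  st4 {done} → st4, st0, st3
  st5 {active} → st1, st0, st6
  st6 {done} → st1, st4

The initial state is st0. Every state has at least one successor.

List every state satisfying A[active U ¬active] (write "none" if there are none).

States satisfying active: {st0, st1, st2, st5}.
States satisfying ¬active: {st3, st4, st6}.
States satisfying A[active U ¬active]: {st1, st3, st4, st6}.

{st1, st3, st4, st6}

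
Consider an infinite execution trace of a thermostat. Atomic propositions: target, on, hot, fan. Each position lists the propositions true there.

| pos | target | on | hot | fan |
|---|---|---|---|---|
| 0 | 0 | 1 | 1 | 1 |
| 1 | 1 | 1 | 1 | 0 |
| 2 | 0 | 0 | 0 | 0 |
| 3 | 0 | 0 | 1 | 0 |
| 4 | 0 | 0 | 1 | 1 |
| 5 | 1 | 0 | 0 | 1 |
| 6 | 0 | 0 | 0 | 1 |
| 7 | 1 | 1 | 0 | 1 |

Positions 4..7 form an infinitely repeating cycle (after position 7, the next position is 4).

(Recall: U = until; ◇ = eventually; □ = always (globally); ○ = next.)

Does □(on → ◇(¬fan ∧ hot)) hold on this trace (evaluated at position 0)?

on → ◇(¬fan ∧ hot) must hold at every position from 0 onward. It fails at position 7, so □(on → ◇(¬fan ∧ hot)) is false.
Positions where on holds: 0, 1, 7.
Check ◇(¬fan ∧ hot) at each: 0→ok, 1→ok, 7→fails.

Violated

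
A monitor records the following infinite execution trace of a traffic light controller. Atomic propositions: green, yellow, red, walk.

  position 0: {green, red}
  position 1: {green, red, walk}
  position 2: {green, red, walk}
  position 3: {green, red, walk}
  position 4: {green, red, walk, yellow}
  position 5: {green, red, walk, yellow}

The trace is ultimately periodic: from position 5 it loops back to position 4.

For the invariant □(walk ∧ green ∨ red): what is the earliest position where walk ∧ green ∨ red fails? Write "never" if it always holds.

walk ∧ green ∨ red holds at every position 0..5, and those are all the positions the trace ever visits, so the invariant □(walk ∧ green ∨ red) is never violated.

never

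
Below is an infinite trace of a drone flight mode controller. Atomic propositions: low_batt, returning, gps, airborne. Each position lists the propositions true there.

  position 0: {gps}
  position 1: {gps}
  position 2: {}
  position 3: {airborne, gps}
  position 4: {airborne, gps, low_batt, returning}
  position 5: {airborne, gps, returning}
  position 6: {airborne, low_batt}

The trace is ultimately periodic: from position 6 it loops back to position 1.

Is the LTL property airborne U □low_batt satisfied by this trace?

Walking from position 0: at position 0, □low_batt has not yet held and airborne fails, so airborne U □low_batt is false.

Violated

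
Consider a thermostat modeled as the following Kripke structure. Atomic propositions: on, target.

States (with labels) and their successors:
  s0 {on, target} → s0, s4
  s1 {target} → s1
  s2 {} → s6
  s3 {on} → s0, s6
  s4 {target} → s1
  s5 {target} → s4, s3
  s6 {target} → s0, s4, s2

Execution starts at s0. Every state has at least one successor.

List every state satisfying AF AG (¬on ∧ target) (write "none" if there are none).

States satisfying AG (¬on ∧ target): {s1, s4}.
States satisfying AF AG (¬on ∧ target): {s1, s4}.

{s1, s4}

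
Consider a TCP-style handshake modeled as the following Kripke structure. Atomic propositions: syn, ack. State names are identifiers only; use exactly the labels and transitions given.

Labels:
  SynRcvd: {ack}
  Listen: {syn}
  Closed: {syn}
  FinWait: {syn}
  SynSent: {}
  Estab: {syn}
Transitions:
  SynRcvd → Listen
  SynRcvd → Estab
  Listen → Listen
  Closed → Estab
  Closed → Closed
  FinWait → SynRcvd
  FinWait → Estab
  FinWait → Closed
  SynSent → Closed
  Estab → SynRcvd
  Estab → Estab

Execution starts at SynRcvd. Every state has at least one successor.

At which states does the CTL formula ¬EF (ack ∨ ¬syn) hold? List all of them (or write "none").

{Listen}

States satisfying ack ∨ ¬syn: {SynRcvd, SynSent}.
States satisfying EF (ack ∨ ¬syn): {SynRcvd, Closed, FinWait, SynSent, Estab}.
States satisfying ¬EF (ack ∨ ¬syn): {Listen}.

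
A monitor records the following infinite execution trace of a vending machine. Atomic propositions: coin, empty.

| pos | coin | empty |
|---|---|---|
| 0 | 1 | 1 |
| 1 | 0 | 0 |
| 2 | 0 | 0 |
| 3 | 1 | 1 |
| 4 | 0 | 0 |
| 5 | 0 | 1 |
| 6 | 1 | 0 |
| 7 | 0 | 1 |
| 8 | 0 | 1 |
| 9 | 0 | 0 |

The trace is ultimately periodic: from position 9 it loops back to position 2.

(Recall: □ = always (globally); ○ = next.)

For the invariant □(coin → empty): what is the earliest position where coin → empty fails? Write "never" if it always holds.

6

Check coin → empty at each position in order: 0 ✓, 1 ✓, 2 ✓, 3 ✓, 4 ✓, 5 ✓.
At position 6 the labels are {coin}, so coin → empty is false there. This is the first violation.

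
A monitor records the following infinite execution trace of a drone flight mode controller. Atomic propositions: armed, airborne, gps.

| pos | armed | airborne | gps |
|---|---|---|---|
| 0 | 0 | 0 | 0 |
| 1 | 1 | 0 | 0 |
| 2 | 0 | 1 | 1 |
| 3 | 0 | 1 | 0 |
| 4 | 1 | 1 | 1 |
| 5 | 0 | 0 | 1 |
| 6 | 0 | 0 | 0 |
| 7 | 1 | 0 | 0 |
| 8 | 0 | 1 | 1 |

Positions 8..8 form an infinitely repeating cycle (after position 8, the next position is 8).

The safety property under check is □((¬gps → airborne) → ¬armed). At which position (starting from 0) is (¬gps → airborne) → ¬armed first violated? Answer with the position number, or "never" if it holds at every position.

4

Check (¬gps → airborne) → ¬armed at each position in order: 0 ✓, 1 ✓, 2 ✓, 3 ✓.
At position 4 the labels are {airborne, armed, gps}, so (¬gps → airborne) → ¬armed is false there. This is the first violation.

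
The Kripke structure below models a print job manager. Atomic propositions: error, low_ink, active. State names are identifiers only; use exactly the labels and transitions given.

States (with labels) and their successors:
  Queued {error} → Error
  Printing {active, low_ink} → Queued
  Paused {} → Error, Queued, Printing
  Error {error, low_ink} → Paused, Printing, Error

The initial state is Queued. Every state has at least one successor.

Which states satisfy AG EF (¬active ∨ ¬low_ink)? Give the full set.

States satisfying EF (¬active ∨ ¬low_ink): {Queued, Printing, Paused, Error}.
States satisfying AG EF (¬active ∨ ¬low_ink): {Queued, Printing, Paused, Error}.

{Queued, Printing, Paused, Error}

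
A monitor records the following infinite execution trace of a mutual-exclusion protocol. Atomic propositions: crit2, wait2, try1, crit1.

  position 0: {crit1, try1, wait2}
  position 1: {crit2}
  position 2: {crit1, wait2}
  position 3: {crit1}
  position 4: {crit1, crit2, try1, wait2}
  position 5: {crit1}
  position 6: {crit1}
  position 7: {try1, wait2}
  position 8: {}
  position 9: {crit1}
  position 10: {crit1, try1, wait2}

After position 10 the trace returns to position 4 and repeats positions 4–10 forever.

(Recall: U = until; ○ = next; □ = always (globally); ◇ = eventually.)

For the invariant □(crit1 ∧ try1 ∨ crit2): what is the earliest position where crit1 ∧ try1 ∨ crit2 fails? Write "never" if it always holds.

Check crit1 ∧ try1 ∨ crit2 at each position in order: 0 ✓, 1 ✓.
At position 2 the labels are {crit1, wait2}, so crit1 ∧ try1 ∨ crit2 is false there. This is the first violation.

2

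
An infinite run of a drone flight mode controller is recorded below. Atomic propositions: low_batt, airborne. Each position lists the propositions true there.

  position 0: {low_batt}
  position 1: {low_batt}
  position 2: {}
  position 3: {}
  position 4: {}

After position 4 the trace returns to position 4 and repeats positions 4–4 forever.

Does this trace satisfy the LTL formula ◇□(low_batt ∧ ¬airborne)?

□(low_batt ∧ ¬airborne) is false at every position 0..4, so it never becomes true and ◇□(low_batt ∧ ¬airborne) fails.

No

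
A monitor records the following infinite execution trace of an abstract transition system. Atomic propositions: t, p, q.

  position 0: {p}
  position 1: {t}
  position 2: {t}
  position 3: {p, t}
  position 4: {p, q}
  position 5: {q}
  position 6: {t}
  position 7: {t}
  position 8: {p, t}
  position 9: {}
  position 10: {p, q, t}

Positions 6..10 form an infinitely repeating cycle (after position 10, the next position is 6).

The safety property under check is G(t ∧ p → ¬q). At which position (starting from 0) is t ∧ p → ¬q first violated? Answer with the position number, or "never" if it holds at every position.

10

Check t ∧ p → ¬q at each position in order: 0 ✓, 1 ✓, 2 ✓, 3 ✓, 4 ✓, 5 ✓, 6 ✓, 7 ✓, 8 ✓, 9 ✓.
At position 10 the labels are {p, q, t}, so t ∧ p → ¬q is false there. This is the first violation.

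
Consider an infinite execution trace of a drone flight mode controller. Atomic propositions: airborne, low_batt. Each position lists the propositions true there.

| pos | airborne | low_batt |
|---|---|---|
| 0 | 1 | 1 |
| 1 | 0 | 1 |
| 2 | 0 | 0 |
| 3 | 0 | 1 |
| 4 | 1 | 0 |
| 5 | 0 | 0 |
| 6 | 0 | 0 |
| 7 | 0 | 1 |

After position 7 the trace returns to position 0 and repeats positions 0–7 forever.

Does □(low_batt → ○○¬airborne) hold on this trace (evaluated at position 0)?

low_batt → ○○¬airborne holds at every position 0..7, and those are all positions ever visited, so □(low_batt → ○○¬airborne) holds.
Positions where low_batt holds: 0, 1, 3, 7.
Check ○○¬airborne at each: 0→ok, 1→ok, 3→ok, 7→ok.

Holds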